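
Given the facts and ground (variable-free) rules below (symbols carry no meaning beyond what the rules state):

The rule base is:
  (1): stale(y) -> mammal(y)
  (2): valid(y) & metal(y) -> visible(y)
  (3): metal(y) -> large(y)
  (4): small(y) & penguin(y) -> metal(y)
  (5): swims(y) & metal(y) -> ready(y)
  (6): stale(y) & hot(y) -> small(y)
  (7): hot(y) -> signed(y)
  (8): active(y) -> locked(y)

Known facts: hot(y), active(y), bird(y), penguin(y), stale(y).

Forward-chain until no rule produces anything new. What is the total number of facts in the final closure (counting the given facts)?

11

[1] (1) [stale(y) -> mammal(y)]; (6) [stale(y) & hot(y) -> small(y)]; (7) [hot(y) -> signed(y)]; (8) [active(y) -> locked(y)]. ⇒ new: mammal(y), small(y), signed(y), locked(y).
[2] (4) [small(y) & penguin(y) -> metal(y)]. ⇒ new: metal(y).
[3] (3) [metal(y) -> large(y)]. ⇒ new: large(y).
Closure: {active(y), bird(y), hot(y), large(y), locked(y), mammal(y), metal(y), penguin(y), signed(y), small(y), stale(y)} — 11 facts.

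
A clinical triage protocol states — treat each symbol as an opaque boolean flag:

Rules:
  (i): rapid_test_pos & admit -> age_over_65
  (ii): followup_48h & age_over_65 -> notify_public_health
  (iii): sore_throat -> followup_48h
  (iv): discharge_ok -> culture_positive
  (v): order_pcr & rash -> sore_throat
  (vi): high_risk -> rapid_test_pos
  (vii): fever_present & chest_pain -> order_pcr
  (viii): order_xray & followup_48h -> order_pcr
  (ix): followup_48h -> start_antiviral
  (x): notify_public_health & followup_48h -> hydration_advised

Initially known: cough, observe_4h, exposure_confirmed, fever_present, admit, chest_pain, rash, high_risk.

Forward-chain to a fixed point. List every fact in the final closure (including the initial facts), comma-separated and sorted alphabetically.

admit, age_over_65, chest_pain, cough, exposure_confirmed, fever_present, followup_48h, high_risk, hydration_advised, notify_public_health, observe_4h, order_pcr, rapid_test_pos, rash, sore_throat, start_antiviral

Round 1 fires (vi), (vii), giving rapid_test_pos, order_pcr.
Round 2 fires (i), (v), giving age_over_65, sore_throat.
Round 3 fires (iii), giving followup_48h.
Round 4 fires (ii), (ix), giving notify_public_health, start_antiviral.
Round 5 fires (x), giving hydration_advised.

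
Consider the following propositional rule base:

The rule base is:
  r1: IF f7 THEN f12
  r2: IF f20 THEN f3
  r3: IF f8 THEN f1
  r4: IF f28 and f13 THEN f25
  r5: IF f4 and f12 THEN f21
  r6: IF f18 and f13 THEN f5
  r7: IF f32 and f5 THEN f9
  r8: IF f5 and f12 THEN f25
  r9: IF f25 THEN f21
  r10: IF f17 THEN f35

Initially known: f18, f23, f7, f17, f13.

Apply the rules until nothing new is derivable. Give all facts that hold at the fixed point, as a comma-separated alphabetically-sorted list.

Round 1: r1 [IF f7 THEN f12]; r6 [IF f18 and f13 THEN f5]; r10 [IF f17 THEN f35]. New: f12, f5, f35.
Round 2: r8 [IF f5 and f12 THEN f25]. New: f25.
Round 3: r9 [IF f25 THEN f21]. New: f21.

f12, f13, f17, f18, f21, f23, f25, f35, f5, f7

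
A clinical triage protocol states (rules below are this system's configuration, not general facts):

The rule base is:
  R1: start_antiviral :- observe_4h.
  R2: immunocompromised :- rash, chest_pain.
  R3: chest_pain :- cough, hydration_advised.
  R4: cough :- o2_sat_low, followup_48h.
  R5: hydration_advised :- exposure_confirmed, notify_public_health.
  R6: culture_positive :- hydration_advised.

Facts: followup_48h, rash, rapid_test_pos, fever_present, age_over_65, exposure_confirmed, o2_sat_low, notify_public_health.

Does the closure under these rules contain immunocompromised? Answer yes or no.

Round 1: R4 [cough :- o2_sat_low, followup_48h.]; R5 [hydration_advised :- exposure_confirmed, notify_public_health.]. Adds cough, hydration_advised.
Round 2: R3 [chest_pain :- cough, hydration_advised.]; R6 [culture_positive :- hydration_advised.]. Adds chest_pain, culture_positive.
Round 3: R2 [immunocompromised :- rash, chest_pain.]. Adds immunocompromised.
immunocompromised appears in round 3, so it is derivable.

yes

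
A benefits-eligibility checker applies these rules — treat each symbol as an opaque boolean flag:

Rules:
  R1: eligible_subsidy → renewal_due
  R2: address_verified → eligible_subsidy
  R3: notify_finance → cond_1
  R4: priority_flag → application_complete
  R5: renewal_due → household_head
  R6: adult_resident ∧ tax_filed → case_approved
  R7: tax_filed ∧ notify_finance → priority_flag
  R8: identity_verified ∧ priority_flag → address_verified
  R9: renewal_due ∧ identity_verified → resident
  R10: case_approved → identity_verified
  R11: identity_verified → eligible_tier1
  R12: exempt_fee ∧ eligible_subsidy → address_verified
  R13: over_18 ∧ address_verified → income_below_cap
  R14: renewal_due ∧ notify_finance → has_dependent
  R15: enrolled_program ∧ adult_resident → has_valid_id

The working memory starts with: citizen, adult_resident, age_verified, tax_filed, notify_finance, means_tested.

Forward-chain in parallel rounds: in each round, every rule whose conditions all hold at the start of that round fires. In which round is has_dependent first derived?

6

Round 1: R3 [notify_finance → cond_1]; R6 [adult_resident ∧ tax_filed → case_approved]; R7 [tax_filed ∧ notify_finance → priority_flag]. New: cond_1, case_approved, priority_flag.
Round 2: R4 [priority_flag → application_complete]; R10 [case_approved → identity_verified]. New: application_complete, identity_verified.
Round 3: R8 [identity_verified ∧ priority_flag → address_verified]; R11 [identity_verified → eligible_tier1]. New: address_verified, eligible_tier1.
Round 4: R2 [address_verified → eligible_subsidy]. New: eligible_subsidy.
Round 5: R1 [eligible_subsidy → renewal_due]. New: renewal_due.
Round 6: R5 [renewal_due → household_head]; R9 [renewal_due ∧ identity_verified → resident]; R14 [renewal_due ∧ notify_finance → has_dependent]. New: household_head, resident, has_dependent.
has_dependent first appears in round 6.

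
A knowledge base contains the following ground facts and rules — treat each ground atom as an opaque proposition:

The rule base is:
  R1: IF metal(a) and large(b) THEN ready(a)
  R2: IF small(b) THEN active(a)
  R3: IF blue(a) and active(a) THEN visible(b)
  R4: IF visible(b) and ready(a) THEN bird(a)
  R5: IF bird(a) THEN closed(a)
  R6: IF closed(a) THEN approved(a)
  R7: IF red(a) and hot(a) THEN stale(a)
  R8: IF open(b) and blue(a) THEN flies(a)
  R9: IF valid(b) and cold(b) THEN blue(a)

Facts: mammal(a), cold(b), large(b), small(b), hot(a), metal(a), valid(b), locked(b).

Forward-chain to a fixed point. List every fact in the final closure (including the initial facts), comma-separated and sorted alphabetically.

active(a), approved(a), bird(a), blue(a), closed(a), cold(b), hot(a), large(b), locked(b), mammal(a), metal(a), ready(a), small(b), valid(b), visible(b)

[1] R1 [IF metal(a) and large(b) THEN ready(a)]; R2 [IF small(b) THEN active(a)]; R9 [IF valid(b) and cold(b) THEN blue(a)]. ⇒ new: ready(a), active(a), blue(a).
[2] R3 [IF blue(a) and active(a) THEN visible(b)]. ⇒ new: visible(b).
[3] R4 [IF visible(b) and ready(a) THEN bird(a)]. ⇒ new: bird(a).
[4] R5 [IF bird(a) THEN closed(a)]. ⇒ new: closed(a).
[5] R6 [IF closed(a) THEN approved(a)]. ⇒ new: approved(a).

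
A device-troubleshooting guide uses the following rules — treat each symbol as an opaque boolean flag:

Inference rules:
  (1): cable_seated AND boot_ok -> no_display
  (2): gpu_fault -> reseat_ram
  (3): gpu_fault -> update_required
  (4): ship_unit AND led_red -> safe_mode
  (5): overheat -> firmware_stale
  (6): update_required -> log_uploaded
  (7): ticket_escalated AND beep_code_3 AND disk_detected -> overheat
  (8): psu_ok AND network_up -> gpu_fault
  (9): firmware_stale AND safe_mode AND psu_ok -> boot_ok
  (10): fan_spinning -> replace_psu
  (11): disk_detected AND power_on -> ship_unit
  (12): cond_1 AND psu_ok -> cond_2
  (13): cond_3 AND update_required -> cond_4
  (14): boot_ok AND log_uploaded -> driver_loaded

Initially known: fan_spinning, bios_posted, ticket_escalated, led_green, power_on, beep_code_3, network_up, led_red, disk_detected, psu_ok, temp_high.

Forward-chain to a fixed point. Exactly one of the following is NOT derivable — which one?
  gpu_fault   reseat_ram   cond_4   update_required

Round 1 — (7), (8), (10), (11), derive overheat, gpu_fault, replace_psu, ship_unit.
Round 2 — (2), (3), (4), (5), derive reseat_ram, update_required, safe_mode, firmware_stale.
Round 3 — (6), (9), derive log_uploaded, boot_ok.
Round 4 — (14), derive driver_loaded.
Derived: reseat_ram (round 2), update_required (round 2), gpu_fault (round 1). cond_4 never appears in any round.

cond_4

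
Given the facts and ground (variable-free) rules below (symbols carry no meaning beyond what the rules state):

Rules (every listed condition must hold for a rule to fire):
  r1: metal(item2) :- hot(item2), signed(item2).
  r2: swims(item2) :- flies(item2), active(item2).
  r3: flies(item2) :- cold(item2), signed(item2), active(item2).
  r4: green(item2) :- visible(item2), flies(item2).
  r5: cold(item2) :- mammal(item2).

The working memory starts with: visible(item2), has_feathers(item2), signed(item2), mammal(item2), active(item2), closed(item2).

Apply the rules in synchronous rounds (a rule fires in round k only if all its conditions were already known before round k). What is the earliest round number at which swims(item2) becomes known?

[1] r5 [cold(item2) :- mammal(item2).]. ⇒ new: cold(item2).
[2] r3 [flies(item2) :- cold(item2), signed(item2), active(item2).]. ⇒ new: flies(item2).
[3] r2 [swims(item2) :- flies(item2), active(item2).]; r4 [green(item2) :- visible(item2), flies(item2).]. ⇒ new: swims(item2), green(item2).
swims(item2) first appears in round 3.

3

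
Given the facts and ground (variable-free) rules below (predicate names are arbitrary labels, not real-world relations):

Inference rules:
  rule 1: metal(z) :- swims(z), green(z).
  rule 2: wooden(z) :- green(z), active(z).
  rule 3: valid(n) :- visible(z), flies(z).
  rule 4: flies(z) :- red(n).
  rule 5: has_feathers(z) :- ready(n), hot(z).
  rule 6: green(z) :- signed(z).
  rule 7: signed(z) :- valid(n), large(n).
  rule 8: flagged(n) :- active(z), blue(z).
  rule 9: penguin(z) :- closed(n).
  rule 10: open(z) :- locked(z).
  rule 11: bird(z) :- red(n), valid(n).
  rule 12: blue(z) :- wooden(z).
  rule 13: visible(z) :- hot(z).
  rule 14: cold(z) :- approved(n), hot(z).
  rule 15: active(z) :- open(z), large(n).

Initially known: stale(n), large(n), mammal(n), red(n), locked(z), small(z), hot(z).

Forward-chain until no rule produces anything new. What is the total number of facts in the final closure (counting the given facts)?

[1] rule 4 [flies(z) :- red(n).]; rule 10 [open(z) :- locked(z).]; rule 13 [visible(z) :- hot(z).]. ⇒ new: flies(z), open(z), visible(z).
[2] rule 3 [valid(n) :- visible(z), flies(z).]; rule 15 [active(z) :- open(z), large(n).]. ⇒ new: valid(n), active(z).
[3] rule 7 [signed(z) :- valid(n), large(n).]; rule 11 [bird(z) :- red(n), valid(n).]. ⇒ new: signed(z), bird(z).
[4] rule 6 [green(z) :- signed(z).]. ⇒ new: green(z).
[5] rule 2 [wooden(z) :- green(z), active(z).]. ⇒ new: wooden(z).
[6] rule 12 [blue(z) :- wooden(z).]. ⇒ new: blue(z).
[7] rule 8 [flagged(n) :- active(z), blue(z).]. ⇒ new: flagged(n).
Closure: {active(z), bird(z), blue(z), flagged(n), flies(z), green(z), hot(z), large(n), locked(z), mammal(n), open(z), red(n), signed(z), small(z), stale(n), valid(n), visible(z), wooden(z)} — 18 facts.

18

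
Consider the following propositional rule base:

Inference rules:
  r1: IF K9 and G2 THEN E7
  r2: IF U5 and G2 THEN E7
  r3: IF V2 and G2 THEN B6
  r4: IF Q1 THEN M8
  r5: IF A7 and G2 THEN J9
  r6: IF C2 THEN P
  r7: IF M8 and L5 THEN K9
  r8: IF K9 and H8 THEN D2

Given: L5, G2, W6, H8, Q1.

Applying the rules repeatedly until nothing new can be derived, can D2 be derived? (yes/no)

Round 1 fires r4, giving M8.
Round 2 fires r7, giving K9.
Round 3 fires r1, r8, giving E7, D2.
D2 appears in round 3, so it is derivable.

yes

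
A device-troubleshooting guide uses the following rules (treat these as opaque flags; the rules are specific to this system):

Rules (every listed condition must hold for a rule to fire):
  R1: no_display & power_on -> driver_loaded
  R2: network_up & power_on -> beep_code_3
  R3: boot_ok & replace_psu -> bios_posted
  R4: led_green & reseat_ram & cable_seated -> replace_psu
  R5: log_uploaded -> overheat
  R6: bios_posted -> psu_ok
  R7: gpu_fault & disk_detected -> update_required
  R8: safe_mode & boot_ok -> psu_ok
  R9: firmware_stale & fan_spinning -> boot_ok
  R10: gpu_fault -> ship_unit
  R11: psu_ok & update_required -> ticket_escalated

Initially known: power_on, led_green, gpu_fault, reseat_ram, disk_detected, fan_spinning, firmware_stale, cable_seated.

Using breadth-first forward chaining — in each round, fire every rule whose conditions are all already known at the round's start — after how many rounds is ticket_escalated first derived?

4

Round 1 — R4, R7, R9, R10, derive replace_psu, update_required, boot_ok, ship_unit.
Round 2 — R3, derive bios_posted.
Round 3 — R6, derive psu_ok.
Round 4 — R11, derive ticket_escalated.
ticket_escalated first appears in round 4.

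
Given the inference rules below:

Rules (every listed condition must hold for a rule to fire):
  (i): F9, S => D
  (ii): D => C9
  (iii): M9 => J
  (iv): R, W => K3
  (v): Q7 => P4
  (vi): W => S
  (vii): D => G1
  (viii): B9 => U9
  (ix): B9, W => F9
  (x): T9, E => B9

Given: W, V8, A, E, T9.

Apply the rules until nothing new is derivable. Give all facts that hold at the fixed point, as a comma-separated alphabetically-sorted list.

A, B9, C9, D, E, F9, G1, S, T9, U9, V8, W

Round 1: (vi) [W => S]; (x) [T9, E => B9]. New: S, B9.
Round 2: (viii) [B9 => U9]; (ix) [B9, W => F9]. New: U9, F9.
Round 3: (i) [F9, S => D]. New: D.
Round 4: (ii) [D => C9]; (vii) [D => G1]. New: C9, G1.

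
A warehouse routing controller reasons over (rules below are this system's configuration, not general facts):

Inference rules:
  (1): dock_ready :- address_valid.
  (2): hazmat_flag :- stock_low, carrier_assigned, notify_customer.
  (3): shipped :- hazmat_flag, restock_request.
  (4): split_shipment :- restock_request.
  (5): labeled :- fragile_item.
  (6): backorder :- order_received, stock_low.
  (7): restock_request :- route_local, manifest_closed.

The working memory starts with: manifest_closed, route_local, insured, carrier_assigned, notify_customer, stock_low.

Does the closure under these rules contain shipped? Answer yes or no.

yes

Round 1 fires (2), (7), giving hazmat_flag, restock_request.
Round 2 fires (3), (4), giving shipped, split_shipment.
shipped appears in round 2, so it is derivable.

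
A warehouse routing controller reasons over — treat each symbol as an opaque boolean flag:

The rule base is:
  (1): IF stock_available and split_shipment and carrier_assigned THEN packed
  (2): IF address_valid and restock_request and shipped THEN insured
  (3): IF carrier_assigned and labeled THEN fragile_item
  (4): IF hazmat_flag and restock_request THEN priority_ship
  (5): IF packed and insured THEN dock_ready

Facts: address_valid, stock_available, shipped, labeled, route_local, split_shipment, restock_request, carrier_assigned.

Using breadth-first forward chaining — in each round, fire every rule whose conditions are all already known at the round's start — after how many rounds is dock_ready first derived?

2

Round 1: (1) [IF stock_available and split_shipment and carrier_assigned THEN packed]; (2) [IF address_valid and restock_request and shipped THEN insured]; (3) [IF carrier_assigned and labeled THEN fragile_item]. Adds packed, insured, fragile_item.
Round 2: (5) [IF packed and insured THEN dock_ready]. Adds dock_ready.
dock_ready first appears in round 2.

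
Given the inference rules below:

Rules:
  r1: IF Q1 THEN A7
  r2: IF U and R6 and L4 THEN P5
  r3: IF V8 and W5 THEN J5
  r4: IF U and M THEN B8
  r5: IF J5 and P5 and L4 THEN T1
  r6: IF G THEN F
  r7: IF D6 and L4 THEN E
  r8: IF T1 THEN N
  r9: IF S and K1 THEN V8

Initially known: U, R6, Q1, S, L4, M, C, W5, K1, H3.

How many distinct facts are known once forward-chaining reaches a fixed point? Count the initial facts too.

17

Round 1: r1 [IF Q1 THEN A7]; r2 [IF U and R6 and L4 THEN P5]; r4 [IF U and M THEN B8]; r9 [IF S and K1 THEN V8]. New: A7, P5, B8, V8.
Round 2: r3 [IF V8 and W5 THEN J5]. New: J5.
Round 3: r5 [IF J5 and P5 and L4 THEN T1]. New: T1.
Round 4: r8 [IF T1 THEN N]. New: N.
Closure: {A7, B8, C, H3, J5, K1, L4, M, N, P5, Q1, R6, S, T1, U, V8, W5} — 17 facts.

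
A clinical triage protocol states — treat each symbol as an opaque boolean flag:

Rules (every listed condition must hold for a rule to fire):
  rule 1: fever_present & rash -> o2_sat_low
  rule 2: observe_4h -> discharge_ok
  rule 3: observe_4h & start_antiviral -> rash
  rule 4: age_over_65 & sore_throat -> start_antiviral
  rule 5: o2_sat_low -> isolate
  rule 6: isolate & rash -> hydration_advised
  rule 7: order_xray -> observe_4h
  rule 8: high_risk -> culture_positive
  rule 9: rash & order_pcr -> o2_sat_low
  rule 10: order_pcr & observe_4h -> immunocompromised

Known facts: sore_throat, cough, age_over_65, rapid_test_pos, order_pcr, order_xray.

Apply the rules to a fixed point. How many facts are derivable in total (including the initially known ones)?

14

Round 1 — rule 4, rule 7, derive start_antiviral, observe_4h.
Round 2 — rule 2, rule 3, rule 10, derive discharge_ok, rash, immunocompromised.
Round 3 — rule 9, derive o2_sat_low.
Round 4 — rule 5, derive isolate.
Round 5 — rule 6, derive hydration_advised.
Closure: {age_over_65, cough, discharge_ok, hydration_advised, immunocompromised, isolate, o2_sat_low, observe_4h, order_pcr, order_xray, rapid_test_pos, rash, sore_throat, start_antiviral} — 14 facts.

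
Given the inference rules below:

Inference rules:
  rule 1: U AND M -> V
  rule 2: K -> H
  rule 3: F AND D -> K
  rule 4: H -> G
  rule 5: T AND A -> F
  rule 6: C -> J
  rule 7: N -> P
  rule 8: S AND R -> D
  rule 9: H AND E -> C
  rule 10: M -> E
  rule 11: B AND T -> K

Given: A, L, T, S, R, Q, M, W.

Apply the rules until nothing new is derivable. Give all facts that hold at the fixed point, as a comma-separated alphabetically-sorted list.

Round 1 — rule 5, rule 8, rule 10, derive F, D, E.
Round 2 — rule 3, derive K.
Round 3 — rule 2, derive H.
Round 4 — rule 4, rule 9, derive G, C.
Round 5 — rule 6, derive J.

A, C, D, E, F, G, H, J, K, L, M, Q, R, S, T, W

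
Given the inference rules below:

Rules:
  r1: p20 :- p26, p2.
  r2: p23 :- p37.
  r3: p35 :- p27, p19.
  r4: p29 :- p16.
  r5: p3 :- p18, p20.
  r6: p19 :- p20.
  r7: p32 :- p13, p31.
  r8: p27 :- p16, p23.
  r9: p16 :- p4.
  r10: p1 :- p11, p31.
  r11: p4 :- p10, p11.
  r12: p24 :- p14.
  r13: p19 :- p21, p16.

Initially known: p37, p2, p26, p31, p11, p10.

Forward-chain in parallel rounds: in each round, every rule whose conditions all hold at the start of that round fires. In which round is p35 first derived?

[1] r1 [p20 :- p26, p2.]; r2 [p23 :- p37.]; r10 [p1 :- p11, p31.]; r11 [p4 :- p10, p11.]. ⇒ new: p20, p23, p1, p4.
[2] r6 [p19 :- p20.]; r9 [p16 :- p4.]. ⇒ new: p19, p16.
[3] r4 [p29 :- p16.]; r8 [p27 :- p16, p23.]. ⇒ new: p29, p27.
[4] r3 [p35 :- p27, p19.]. ⇒ new: p35.
p35 first appears in round 4.

4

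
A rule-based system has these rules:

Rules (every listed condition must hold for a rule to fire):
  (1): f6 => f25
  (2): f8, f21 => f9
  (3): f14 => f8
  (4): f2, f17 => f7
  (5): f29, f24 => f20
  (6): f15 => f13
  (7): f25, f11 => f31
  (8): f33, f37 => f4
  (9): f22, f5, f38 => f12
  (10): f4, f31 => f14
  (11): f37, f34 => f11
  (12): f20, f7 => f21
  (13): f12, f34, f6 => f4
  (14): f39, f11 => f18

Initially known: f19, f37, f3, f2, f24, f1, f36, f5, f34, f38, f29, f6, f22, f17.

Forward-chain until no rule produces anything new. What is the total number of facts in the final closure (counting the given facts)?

Round 1: (1) [f6 => f25]; (4) [f2, f17 => f7]; (5) [f29, f24 => f20]; (9) [f22, f5, f38 => f12]; (11) [f37, f34 => f11]. New: f25, f7, f20, f12, f11.
Round 2: (7) [f25, f11 => f31]; (12) [f20, f7 => f21]; (13) [f12, f34, f6 => f4]. New: f31, f21, f4.
Round 3: (10) [f4, f31 => f14]. New: f14.
Round 4: (3) [f14 => f8]. New: f8.
Round 5: (2) [f8, f21 => f9]. New: f9.
Closure: {f1, f11, f12, f14, f17, f19, f2, f20, f21, f22, f24, f25, f29, f3, f31, f34, f36, f37, f38, f4, f5, f6, f7, f8, f9} — 25 facts.

25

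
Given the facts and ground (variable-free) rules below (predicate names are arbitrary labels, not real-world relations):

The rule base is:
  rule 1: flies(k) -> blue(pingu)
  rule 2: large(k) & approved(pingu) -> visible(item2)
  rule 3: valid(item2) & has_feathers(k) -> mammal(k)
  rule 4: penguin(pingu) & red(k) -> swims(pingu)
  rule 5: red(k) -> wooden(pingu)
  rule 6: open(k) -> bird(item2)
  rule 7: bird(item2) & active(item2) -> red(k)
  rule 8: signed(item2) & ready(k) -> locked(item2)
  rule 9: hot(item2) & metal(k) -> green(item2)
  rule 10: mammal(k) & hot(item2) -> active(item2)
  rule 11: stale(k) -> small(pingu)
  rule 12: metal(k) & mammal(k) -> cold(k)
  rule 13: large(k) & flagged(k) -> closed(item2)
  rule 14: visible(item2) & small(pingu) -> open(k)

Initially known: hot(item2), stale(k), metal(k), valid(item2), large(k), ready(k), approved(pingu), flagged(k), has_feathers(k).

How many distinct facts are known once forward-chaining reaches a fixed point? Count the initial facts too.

Round 1: rule 2 [large(k) & approved(pingu) -> visible(item2)]; rule 3 [valid(item2) & has_feathers(k) -> mammal(k)]; rule 9 [hot(item2) & metal(k) -> green(item2)]; rule 11 [stale(k) -> small(pingu)]; rule 13 [large(k) & flagged(k) -> closed(item2)]. New: visible(item2), mammal(k), green(item2), small(pingu), closed(item2).
Round 2: rule 10 [mammal(k) & hot(item2) -> active(item2)]; rule 12 [metal(k) & mammal(k) -> cold(k)]; rule 14 [visible(item2) & small(pingu) -> open(k)]. New: active(item2), cold(k), open(k).
Round 3: rule 6 [open(k) -> bird(item2)]. New: bird(item2).
Round 4: rule 7 [bird(item2) & active(item2) -> red(k)]. New: red(k).
Round 5: rule 5 [red(k) -> wooden(pingu)]. New: wooden(pingu).
Closure: {active(item2), approved(pingu), bird(item2), closed(item2), cold(k), flagged(k), green(item2), has_feathers(k), hot(item2), large(k), mammal(k), metal(k), open(k), ready(k), red(k), small(pingu), stale(k), valid(item2), visible(item2), wooden(pingu)} — 20 facts.

20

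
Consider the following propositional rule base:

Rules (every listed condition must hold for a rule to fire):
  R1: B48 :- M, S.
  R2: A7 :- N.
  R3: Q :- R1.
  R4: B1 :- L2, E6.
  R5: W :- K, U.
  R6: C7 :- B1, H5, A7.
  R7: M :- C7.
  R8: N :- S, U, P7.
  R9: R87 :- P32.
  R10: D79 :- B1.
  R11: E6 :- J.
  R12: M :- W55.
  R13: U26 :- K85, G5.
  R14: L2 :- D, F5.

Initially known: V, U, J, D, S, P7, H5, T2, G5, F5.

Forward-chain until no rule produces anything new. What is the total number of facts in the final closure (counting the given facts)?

Round 1: R8 [N :- S, U, P7.]; R11 [E6 :- J.]; R14 [L2 :- D, F5.]. Adds N, E6, L2.
Round 2: R2 [A7 :- N.]; R4 [B1 :- L2, E6.]. Adds A7, B1.
Round 3: R6 [C7 :- B1, H5, A7.]; R10 [D79 :- B1.]. Adds C7, D79.
Round 4: R7 [M :- C7.]. Adds M.
Round 5: R1 [B48 :- M, S.]. Adds B48.
Closure: {A7, B1, B48, C7, D, D79, E6, F5, G5, H5, J, L2, M, N, P7, S, T2, U, V} — 19 facts.

19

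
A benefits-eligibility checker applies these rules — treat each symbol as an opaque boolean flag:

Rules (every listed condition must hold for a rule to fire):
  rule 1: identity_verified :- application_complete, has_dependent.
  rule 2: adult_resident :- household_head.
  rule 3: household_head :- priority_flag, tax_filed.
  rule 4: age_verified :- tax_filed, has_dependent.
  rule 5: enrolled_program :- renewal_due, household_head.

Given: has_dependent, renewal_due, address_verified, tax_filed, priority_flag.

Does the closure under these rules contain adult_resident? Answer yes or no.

Round 1 — rule 3, rule 4, derive household_head, age_verified.
Round 2 — rule 2, rule 5, derive adult_resident, enrolled_program.
adult_resident appears in round 2, so it is derivable.

yes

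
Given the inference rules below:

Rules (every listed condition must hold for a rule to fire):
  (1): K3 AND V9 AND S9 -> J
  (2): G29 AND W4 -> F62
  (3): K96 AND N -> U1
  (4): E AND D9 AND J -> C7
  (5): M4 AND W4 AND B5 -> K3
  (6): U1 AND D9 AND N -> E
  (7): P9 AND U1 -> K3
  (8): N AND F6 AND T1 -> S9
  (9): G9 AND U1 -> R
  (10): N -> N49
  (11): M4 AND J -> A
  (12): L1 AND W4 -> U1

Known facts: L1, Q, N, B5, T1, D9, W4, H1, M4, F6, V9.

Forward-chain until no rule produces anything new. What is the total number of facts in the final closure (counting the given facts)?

19

Round 1: (5) [M4 AND W4 AND B5 -> K3]; (8) [N AND F6 AND T1 -> S9]; (10) [N -> N49]; (12) [L1 AND W4 -> U1]. Adds K3, S9, N49, U1.
Round 2: (1) [K3 AND V9 AND S9 -> J]; (6) [U1 AND D9 AND N -> E]. Adds J, E.
Round 3: (4) [E AND D9 AND J -> C7]; (11) [M4 AND J -> A]. Adds C7, A.
Closure: {A, B5, C7, D9, E, F6, H1, J, K3, L1, M4, N, N49, Q, S9, T1, U1, V9, W4} — 19 facts.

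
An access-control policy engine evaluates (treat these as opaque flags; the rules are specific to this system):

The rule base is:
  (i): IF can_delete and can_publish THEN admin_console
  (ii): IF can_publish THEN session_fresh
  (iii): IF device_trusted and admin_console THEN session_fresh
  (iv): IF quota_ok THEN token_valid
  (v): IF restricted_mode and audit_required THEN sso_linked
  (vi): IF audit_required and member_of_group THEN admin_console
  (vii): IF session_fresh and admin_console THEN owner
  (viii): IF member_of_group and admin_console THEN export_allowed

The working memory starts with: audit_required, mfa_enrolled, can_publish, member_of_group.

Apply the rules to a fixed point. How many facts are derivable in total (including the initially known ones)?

[1] (ii) [IF can_publish THEN session_fresh]; (vi) [IF audit_required and member_of_group THEN admin_console]. ⇒ new: session_fresh, admin_console.
[2] (vii) [IF session_fresh and admin_console THEN owner]; (viii) [IF member_of_group and admin_console THEN export_allowed]. ⇒ new: owner, export_allowed.
Closure: {admin_console, audit_required, can_publish, export_allowed, member_of_group, mfa_enrolled, owner, session_fresh} — 8 facts.

8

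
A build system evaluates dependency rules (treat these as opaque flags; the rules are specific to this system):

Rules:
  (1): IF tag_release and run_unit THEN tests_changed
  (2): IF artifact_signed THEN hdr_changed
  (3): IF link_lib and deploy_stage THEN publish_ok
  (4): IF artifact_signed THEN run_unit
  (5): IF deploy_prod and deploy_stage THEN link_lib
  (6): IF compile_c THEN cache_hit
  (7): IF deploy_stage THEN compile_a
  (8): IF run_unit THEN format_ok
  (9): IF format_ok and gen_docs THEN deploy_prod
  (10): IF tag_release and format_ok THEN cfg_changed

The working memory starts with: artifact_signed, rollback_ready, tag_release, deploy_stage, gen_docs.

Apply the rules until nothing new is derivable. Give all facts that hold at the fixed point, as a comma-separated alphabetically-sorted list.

artifact_signed, cfg_changed, compile_a, deploy_prod, deploy_stage, format_ok, gen_docs, hdr_changed, link_lib, publish_ok, rollback_ready, run_unit, tag_release, tests_changed

[1] (2) [IF artifact_signed THEN hdr_changed]; (4) [IF artifact_signed THEN run_unit]; (7) [IF deploy_stage THEN compile_a]. ⇒ new: hdr_changed, run_unit, compile_a.
[2] (1) [IF tag_release and run_unit THEN tests_changed]; (8) [IF run_unit THEN format_ok]. ⇒ new: tests_changed, format_ok.
[3] (9) [IF format_ok and gen_docs THEN deploy_prod]; (10) [IF tag_release and format_ok THEN cfg_changed]. ⇒ new: deploy_prod, cfg_changed.
[4] (5) [IF deploy_prod and deploy_stage THEN link_lib]. ⇒ new: link_lib.
[5] (3) [IF link_lib and deploy_stage THEN publish_ok]. ⇒ new: publish_ok.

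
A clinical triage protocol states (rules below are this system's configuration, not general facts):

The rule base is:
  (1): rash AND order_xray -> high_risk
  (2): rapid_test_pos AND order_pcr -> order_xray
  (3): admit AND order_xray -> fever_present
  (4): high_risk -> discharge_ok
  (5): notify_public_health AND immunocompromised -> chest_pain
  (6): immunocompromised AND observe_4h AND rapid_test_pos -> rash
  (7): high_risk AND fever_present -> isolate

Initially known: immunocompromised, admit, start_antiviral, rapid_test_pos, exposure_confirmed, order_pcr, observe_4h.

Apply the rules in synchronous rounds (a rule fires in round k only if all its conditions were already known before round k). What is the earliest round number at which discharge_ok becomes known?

3

Round 1: (2) [rapid_test_pos AND order_pcr -> order_xray]; (6) [immunocompromised AND observe_4h AND rapid_test_pos -> rash]. New: order_xray, rash.
Round 2: (1) [rash AND order_xray -> high_risk]; (3) [admit AND order_xray -> fever_present]. New: high_risk, fever_present.
Round 3: (4) [high_risk -> discharge_ok]; (7) [high_risk AND fever_present -> isolate]. New: discharge_ok, isolate.
discharge_ok first appears in round 3.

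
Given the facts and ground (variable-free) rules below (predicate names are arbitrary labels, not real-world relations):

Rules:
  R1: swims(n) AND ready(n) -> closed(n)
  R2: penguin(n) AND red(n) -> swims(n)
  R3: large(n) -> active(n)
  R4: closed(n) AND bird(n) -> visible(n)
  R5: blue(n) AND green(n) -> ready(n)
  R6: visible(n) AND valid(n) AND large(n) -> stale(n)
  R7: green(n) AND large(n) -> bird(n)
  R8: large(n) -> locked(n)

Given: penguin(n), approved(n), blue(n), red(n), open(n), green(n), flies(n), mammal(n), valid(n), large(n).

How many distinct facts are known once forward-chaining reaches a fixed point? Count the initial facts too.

[1] R2 [penguin(n) AND red(n) -> swims(n)]; R3 [large(n) -> active(n)]; R5 [blue(n) AND green(n) -> ready(n)]; R7 [green(n) AND large(n) -> bird(n)]; R8 [large(n) -> locked(n)]. ⇒ new: swims(n), active(n), ready(n), bird(n), locked(n).
[2] R1 [swims(n) AND ready(n) -> closed(n)]. ⇒ new: closed(n).
[3] R4 [closed(n) AND bird(n) -> visible(n)]. ⇒ new: visible(n).
[4] R6 [visible(n) AND valid(n) AND large(n) -> stale(n)]. ⇒ new: stale(n).
Closure: {active(n), approved(n), bird(n), blue(n), closed(n), flies(n), green(n), large(n), locked(n), mammal(n), open(n), penguin(n), ready(n), red(n), stale(n), swims(n), valid(n), visible(n)} — 18 facts.

18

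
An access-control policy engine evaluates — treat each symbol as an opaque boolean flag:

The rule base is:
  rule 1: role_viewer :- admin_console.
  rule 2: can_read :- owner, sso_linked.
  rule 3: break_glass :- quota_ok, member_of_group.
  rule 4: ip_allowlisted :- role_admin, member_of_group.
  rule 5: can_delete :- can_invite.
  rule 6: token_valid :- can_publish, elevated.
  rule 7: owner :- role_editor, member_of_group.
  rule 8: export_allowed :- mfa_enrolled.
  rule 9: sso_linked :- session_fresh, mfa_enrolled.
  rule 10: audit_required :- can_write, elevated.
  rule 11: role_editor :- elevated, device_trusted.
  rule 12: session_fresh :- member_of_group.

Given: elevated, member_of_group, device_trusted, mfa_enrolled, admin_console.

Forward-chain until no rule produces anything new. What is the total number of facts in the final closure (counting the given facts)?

Round 1 fires rule 1, rule 8, rule 11, rule 12, giving role_viewer, export_allowed, role_editor, session_fresh.
Round 2 fires rule 7, rule 9, giving owner, sso_linked.
Round 3 fires rule 2, giving can_read.
Closure: {admin_console, can_read, device_trusted, elevated, export_allowed, member_of_group, mfa_enrolled, owner, role_editor, role_viewer, session_fresh, sso_linked} — 12 facts.

12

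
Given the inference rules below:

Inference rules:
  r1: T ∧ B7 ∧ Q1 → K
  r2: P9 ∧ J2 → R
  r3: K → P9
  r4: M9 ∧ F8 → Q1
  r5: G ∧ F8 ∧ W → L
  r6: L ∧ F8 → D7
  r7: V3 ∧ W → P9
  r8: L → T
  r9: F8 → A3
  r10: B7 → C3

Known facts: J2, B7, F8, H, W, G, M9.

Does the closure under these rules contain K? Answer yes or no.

yes

Round 1: r4 [M9 ∧ F8 → Q1]; r5 [G ∧ F8 ∧ W → L]; r9 [F8 → A3]; r10 [B7 → C3]. New: Q1, L, A3, C3.
Round 2: r6 [L ∧ F8 → D7]; r8 [L → T]. New: D7, T.
Round 3: r1 [T ∧ B7 ∧ Q1 → K]. New: K.
Round 4: r3 [K → P9]. New: P9.
Round 5: r2 [P9 ∧ J2 → R]. New: R.
K appears in round 3, so it is derivable.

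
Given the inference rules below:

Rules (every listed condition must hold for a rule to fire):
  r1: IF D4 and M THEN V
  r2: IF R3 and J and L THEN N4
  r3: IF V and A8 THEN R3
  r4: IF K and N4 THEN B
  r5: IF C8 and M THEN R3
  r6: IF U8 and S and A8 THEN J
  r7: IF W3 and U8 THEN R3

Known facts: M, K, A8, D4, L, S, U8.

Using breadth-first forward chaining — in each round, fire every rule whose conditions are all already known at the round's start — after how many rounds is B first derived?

[1] r1 [IF D4 and M THEN V]; r6 [IF U8 and S and A8 THEN J]. ⇒ new: V, J.
[2] r3 [IF V and A8 THEN R3]. ⇒ new: R3.
[3] r2 [IF R3 and J and L THEN N4]. ⇒ new: N4.
[4] r4 [IF K and N4 THEN B]. ⇒ new: B.
B first appears in round 4.

4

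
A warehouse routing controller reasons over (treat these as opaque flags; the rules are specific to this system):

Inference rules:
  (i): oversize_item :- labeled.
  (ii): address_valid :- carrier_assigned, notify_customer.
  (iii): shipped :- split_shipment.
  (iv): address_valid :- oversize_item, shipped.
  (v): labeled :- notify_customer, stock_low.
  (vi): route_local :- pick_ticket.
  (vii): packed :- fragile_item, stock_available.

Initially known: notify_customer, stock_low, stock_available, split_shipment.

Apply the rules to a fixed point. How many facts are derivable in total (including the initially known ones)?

8

Round 1: (iii) [shipped :- split_shipment.]; (v) [labeled :- notify_customer, stock_low.]. New: shipped, labeled.
Round 2: (i) [oversize_item :- labeled.]. New: oversize_item.
Round 3: (iv) [address_valid :- oversize_item, shipped.]. New: address_valid.
Closure: {address_valid, labeled, notify_customer, oversize_item, shipped, split_shipment, stock_available, stock_low} — 8 facts.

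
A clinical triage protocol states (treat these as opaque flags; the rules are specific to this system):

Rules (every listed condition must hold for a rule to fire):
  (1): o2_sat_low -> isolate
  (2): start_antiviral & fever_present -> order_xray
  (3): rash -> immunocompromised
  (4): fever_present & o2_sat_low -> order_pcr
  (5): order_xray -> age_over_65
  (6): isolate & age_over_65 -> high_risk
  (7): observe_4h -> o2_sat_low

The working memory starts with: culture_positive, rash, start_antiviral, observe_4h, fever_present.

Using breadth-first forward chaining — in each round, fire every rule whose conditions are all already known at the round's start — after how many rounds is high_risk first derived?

3

Round 1 — (2), (3), (7), derive order_xray, immunocompromised, o2_sat_low.
Round 2 — (1), (4), (5), derive isolate, order_pcr, age_over_65.
Round 3 — (6), derive high_risk.
high_risk first appears in round 3.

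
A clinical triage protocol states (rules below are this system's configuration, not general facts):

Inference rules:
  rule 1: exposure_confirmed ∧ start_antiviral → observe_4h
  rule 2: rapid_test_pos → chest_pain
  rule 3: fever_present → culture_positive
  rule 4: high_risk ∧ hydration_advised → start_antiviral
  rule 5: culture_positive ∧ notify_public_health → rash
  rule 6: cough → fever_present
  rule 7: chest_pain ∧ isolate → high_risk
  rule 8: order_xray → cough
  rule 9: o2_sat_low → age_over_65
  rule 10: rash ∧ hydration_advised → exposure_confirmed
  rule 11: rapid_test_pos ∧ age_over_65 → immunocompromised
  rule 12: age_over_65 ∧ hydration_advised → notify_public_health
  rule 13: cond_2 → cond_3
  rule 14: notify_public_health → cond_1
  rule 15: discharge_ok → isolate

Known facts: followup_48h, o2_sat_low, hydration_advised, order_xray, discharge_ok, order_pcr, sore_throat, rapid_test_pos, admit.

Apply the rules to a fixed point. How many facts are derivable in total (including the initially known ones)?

[1] rule 2 [rapid_test_pos → chest_pain]; rule 8 [order_xray → cough]; rule 9 [o2_sat_low → age_over_65]; rule 15 [discharge_ok → isolate]. ⇒ new: chest_pain, cough, age_over_65, isolate.
[2] rule 6 [cough → fever_present]; rule 7 [chest_pain ∧ isolate → high_risk]; rule 11 [rapid_test_pos ∧ age_over_65 → immunocompromised]; rule 12 [age_over_65 ∧ hydration_advised → notify_public_health]. ⇒ new: fever_present, high_risk, immunocompromised, notify_public_health.
[3] rule 3 [fever_present → culture_positive]; rule 4 [high_risk ∧ hydration_advised → start_antiviral]; rule 14 [notify_public_health → cond_1]. ⇒ new: culture_positive, start_antiviral, cond_1.
[4] rule 5 [culture_positive ∧ notify_public_health → rash]. ⇒ new: rash.
[5] rule 10 [rash ∧ hydration_advised → exposure_confirmed]. ⇒ new: exposure_confirmed.
[6] rule 1 [exposure_confirmed ∧ start_antiviral → observe_4h]. ⇒ new: observe_4h.
Closure: {admit, age_over_65, chest_pain, cond_1, cough, culture_positive, discharge_ok, exposure_confirmed, fever_present, followup_48h, high_risk, hydration_advised, immunocompromised, isolate, notify_public_health, o2_sat_low, observe_4h, order_pcr, order_xray, rapid_test_pos, rash, sore_throat, start_antiviral} — 23 facts.

23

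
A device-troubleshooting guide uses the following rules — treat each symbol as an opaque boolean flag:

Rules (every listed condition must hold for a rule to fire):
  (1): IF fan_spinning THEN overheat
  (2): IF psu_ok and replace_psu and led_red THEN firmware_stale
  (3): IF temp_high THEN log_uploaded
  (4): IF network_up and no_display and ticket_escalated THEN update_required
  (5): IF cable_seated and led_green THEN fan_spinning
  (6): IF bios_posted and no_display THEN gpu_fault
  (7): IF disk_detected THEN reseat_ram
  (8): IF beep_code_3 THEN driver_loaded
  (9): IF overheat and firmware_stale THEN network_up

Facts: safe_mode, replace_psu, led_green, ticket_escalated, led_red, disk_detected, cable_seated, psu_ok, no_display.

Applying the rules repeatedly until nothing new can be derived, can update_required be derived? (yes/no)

yes

[1] (2) [IF psu_ok and replace_psu and led_red THEN firmware_stale]; (5) [IF cable_seated and led_green THEN fan_spinning]; (7) [IF disk_detected THEN reseat_ram]. ⇒ new: firmware_stale, fan_spinning, reseat_ram.
[2] (1) [IF fan_spinning THEN overheat]. ⇒ new: overheat.
[3] (9) [IF overheat and firmware_stale THEN network_up]. ⇒ new: network_up.
[4] (4) [IF network_up and no_display and ticket_escalated THEN update_required]. ⇒ new: update_required.
update_required appears in round 4, so it is derivable.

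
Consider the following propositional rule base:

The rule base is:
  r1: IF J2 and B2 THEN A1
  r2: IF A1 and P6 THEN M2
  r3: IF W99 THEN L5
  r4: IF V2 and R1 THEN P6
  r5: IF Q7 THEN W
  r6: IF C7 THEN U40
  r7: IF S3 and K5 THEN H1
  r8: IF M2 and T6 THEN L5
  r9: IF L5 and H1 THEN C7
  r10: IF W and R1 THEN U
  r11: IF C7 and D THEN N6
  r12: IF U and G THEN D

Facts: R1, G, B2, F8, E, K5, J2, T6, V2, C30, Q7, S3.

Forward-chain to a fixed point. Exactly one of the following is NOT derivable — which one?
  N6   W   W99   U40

W99

Round 1: r1 [IF J2 and B2 THEN A1]; r4 [IF V2 and R1 THEN P6]; r5 [IF Q7 THEN W]; r7 [IF S3 and K5 THEN H1]. New: A1, P6, W, H1.
Round 2: r2 [IF A1 and P6 THEN M2]; r10 [IF W and R1 THEN U]. New: M2, U.
Round 3: r8 [IF M2 and T6 THEN L5]; r12 [IF U and G THEN D]. New: L5, D.
Round 4: r9 [IF L5 and H1 THEN C7]. New: C7.
Round 5: r6 [IF C7 THEN U40]; r11 [IF C7 and D THEN N6]. New: U40, N6.
Derived: U40 (round 5), W (round 1), N6 (round 5). W99 never appears in any round.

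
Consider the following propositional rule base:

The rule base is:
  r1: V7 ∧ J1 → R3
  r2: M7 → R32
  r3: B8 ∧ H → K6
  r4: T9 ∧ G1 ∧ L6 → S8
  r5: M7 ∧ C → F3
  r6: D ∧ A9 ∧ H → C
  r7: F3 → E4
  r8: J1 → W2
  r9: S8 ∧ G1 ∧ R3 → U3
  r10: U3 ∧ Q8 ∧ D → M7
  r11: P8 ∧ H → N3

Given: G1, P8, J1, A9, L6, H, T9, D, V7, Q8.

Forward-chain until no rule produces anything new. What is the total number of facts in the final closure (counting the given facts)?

20

Round 1: r1 [V7 ∧ J1 → R3]; r4 [T9 ∧ G1 ∧ L6 → S8]; r6 [D ∧ A9 ∧ H → C]; r8 [J1 → W2]; r11 [P8 ∧ H → N3]. Adds R3, S8, C, W2, N3.
Round 2: r9 [S8 ∧ G1 ∧ R3 → U3]. Adds U3.
Round 3: r10 [U3 ∧ Q8 ∧ D → M7]. Adds M7.
Round 4: r2 [M7 → R32]; r5 [M7 ∧ C → F3]. Adds R32, F3.
Round 5: r7 [F3 → E4]. Adds E4.
Closure: {A9, C, D, E4, F3, G1, H, J1, L6, M7, N3, P8, Q8, R3, R32, S8, T9, U3, V7, W2} — 20 facts.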